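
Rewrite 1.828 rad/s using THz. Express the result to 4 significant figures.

2.909e-13 terahertz

1 radian per second = 1.59155e-13 THz.
So 1.828 × 1.59155e-13 ≈ 2.909e-13 THz.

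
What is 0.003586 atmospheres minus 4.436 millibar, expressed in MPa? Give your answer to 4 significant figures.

-8.025 × 10^-5 megapascals

0.003586 atm = 0.000363351 MPa and 4.436 mbar = 0.000443600 MPa.
0.000363351 − 0.000443600 ≈ -8.025 × 10^-5 MPa.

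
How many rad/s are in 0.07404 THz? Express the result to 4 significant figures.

1 THz = 6.28319 × 10^12 rad/s.
Thus 0.07404 × 6.28319 × 10^12 ≈ 4.652 × 10^11 rad/s.

4.652 × 10^11 rad/s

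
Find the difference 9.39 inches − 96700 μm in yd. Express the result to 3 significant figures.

0.155 yd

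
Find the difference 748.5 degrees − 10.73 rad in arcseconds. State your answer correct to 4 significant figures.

481400 arcseconds

748.5 ° = 2.69460e+6 arcsec and 10.73 rad = 2.21322e+6 arcsec.
2.69460e+6 − 2.21322e+6 ≈ 481400 arcsec.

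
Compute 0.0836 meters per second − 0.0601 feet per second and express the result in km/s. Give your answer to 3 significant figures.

6.53e-5 km/s

0.0836 m/s = 8.36000e-5 km/s and 0.0601 ft/s = 1.83185e-5 km/s.
8.36000e-5 − 1.83185e-5 ≈ 6.53e-5 km/s.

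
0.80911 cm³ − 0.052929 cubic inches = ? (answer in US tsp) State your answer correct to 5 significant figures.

-0.011816 US teaspoons

0.80911 cm³ = 0.164156 US tsp and 0.052929 in³ = 0.175972 US tsp.
0.164156 − 0.175972 ≈ -0.011816 US tsp.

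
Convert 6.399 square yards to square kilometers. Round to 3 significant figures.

5.35 × 10^-6 km²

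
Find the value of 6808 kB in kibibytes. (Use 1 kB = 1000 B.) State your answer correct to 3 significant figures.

6650 kibibytes

1 kB = 0.9765625 kibibytes.
Thus 6808 × 0.9765625 ≈ 6650 KiB.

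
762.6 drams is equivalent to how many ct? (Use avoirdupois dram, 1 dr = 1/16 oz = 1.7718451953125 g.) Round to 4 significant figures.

1 dr = 8.85923 ct.
762.6 × 8.85923 ≈ 6756 ct.

6756 ct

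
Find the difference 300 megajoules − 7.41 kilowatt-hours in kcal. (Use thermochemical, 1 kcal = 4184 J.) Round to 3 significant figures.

65300 kcal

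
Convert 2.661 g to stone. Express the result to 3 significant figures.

1 gram = 0.000157473 st.
2.661 × 0.000157473 ≈ 0.000419 st.

0.000419 st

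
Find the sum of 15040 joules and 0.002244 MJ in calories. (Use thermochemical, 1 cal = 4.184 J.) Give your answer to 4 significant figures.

4131 calories

15040 J = 3594.65 cal and 0.002244 MJ = 536.329 cal.
3594.65 + 536.329 ≈ 4131 cal.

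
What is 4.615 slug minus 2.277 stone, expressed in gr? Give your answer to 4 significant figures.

816200 grains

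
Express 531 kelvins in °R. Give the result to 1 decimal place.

°R = K × 9/5.
Applying the formula gives 955.8 °R.

955.8 degrees Rankine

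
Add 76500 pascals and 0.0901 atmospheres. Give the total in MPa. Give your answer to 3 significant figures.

0.0856 megapascals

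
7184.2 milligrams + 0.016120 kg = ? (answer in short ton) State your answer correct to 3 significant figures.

2.57e-5 short ton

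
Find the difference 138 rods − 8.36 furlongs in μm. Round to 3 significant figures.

-9.88e+8 μm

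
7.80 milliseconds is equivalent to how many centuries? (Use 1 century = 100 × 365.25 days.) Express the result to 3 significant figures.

1 millisecond = 3.16881 × 10^-13 century.
7.80 × 3.16881 × 10^-13 ≈ 2.47 × 10^-12 century.

2.47 × 10^-12 century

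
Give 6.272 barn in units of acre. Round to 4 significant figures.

1.550 × 10^-31 acre

1 barn = 2.47105 × 10^-32 acres.
6.272 × 2.47105 × 10^-32 ≈ 1.550 × 10^-31 acre.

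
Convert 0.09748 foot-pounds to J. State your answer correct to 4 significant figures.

1 foot-pound = 1.35582 J.
Thus 0.09748 × 1.35582 ≈ 0.1322 J.

0.1322 J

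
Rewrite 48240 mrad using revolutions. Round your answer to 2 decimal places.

7.68 rev

1 mrad = 0.000159155 rev.
Then 48240 × 0.000159155 ≈ 7.68 rev.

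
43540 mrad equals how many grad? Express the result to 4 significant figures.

1 milliradian = 0.0636620 gradians.
43540 × 0.0636620 ≈ 2772 grad.

2772 grad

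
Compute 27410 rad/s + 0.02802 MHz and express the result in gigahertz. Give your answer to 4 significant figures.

3.238 × 10^-5 gigahertz

27410 rad/s = 4.36244 × 10^-6 GHz and 0.02802 MHz = 2.80200 × 10^-5 GHz.
4.36244 × 10^-6 + 2.80200 × 10^-5 ≈ 3.238 × 10^-5 GHz.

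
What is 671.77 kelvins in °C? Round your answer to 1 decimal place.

K = °C + 273.15.
Applying the formula gives 398.6 °C.

398.6 degrees Celsius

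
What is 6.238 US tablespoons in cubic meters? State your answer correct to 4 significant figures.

1 US tbsp = 1.47868e-5 cubic meters.
So 6.238 × 1.47868e-5 ≈ 9.224e-5 m³.

9.224e-5 m³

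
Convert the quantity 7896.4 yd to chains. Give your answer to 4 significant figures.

1 yd = 0.0454545 chains.
Thus 7896.4 × 0.0454545 ≈ 358.9 chain.

358.9 chain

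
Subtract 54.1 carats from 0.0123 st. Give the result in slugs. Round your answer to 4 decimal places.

0.0046 slugs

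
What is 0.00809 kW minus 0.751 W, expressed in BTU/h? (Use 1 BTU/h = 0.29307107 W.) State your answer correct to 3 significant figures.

0.00809 kW = 27.6042 BTU/h and 0.751 W = 2.56252 BTU/h.
27.6042 − 2.56252 ≈ 25.0 BTU/h.

25.0 BTU/h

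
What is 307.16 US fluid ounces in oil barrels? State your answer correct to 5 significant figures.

0.057135 oil barrels

1 US fl oz = 0.000186012 bbl.
So 307.16 × 0.000186012 ≈ 0.057135 bbl.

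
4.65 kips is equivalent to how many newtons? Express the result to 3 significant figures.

20700 newtons

1 kip = 4448.22 newtons.
Then 4.65 × 4448.22 ≈ 20700 N.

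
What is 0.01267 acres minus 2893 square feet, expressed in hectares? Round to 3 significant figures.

-0.0217 hectares

0.01267 acre = 0.00512737 ha and 2893 ft² = 0.0268768 ha.
0.00512737 − 0.0268768 ≈ -0.0217 ha.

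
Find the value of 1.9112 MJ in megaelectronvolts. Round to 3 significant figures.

1 megajoule = 6.24151e+18 megaelectronvolts.
Thus 1.9112 × 6.24151e+18 ≈ 1.19e+19 MeV.

1.19e+19 MeV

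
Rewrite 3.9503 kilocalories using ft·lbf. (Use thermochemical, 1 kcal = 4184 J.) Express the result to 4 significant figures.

12190 ft·lbf

1 kcal = 3085.96 ft·lbf.
Thus 3.9503 × 3085.96 ≈ 12190 ft·lbf.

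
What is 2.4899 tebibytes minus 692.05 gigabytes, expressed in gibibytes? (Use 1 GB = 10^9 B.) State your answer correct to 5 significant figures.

1905.1 GiB

2.4899 TiB = 2549.66 GiB and 692.05 GB = 644.522 GiB.
2549.66 − 644.522 ≈ 1905.1 GiB.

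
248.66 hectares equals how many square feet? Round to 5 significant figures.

1 hectare = 107639 square feet.
248.66 × 107639 ≈ 2.6766e+7 ft².

2.6766e+7 square feet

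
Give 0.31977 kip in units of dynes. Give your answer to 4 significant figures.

1.422e+8 dynes

1 kip = 4.44822e+8 dyn.
Thus 0.31977 × 4.44822e+8 ≈ 1.422e+8 dyn.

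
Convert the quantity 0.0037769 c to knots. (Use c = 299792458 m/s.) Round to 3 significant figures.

1 speed of light = 5.82750 × 10^8 knots.
So 0.0037769 × 5.82750 × 10^8 ≈ 2.20 × 10^6 kn.

2.20 × 10^6 kn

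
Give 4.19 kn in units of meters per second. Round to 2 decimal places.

2.16 m/s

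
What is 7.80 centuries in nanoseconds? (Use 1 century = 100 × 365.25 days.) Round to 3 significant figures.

1 century = 3.15576e+18 ns.
Then 7.80 × 3.15576e+18 ≈ 2.46e+19 ns.

2.46e+19 ns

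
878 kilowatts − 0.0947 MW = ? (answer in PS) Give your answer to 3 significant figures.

878 kW = 1193.75 PS and 0.0947 MW = 128.756 PS.
1193.75 − 128.756 ≈ 1060 PS.

1060 PS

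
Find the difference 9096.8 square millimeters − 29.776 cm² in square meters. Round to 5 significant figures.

0.0061192 square meters

9096.8 mm² = 0.00909680 m² and 29.776 cm² = 0.00297760 m².
0.00909680 − 0.00297760 ≈ 0.0061192 m².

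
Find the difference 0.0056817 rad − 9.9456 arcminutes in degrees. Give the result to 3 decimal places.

0.160 °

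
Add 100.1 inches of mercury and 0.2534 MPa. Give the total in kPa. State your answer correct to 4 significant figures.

592.4 kPa

100.1 inHg = 338.978 kPa and 0.2534 MPa = 253.400 kPa.
338.978 + 253.400 ≈ 592.4 kPa.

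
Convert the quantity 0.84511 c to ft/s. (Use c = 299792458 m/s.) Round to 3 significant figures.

1 speed of light = 9.83571 × 10^8 ft/s.
Then 0.84511 × 9.83571 × 10^8 ≈ 8.31 × 10^8 ft/s.

8.31 × 10^8 ft/s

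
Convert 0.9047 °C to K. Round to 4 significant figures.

274.1 K

K = °C + 273.15.
Applying the formula gives 274.1 K.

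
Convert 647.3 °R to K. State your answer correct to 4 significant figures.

359.6 K

°R = K × 9/5.
Applying the formula gives 359.6 K.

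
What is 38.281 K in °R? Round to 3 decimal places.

°R = K × 9/5.
Applying the formula gives 68.906 °R.

68.906 °R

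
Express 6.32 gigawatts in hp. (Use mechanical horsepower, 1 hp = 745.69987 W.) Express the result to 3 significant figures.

8.48e+6 horsepower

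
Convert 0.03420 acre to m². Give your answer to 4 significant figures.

138.4 square meters

1 acre = 4046.86 m².
Then 0.03420 × 4046.86 ≈ 138.4 m².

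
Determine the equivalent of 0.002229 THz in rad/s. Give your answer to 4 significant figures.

1 THz = 6.28319e+12 radians per second.
Thus 0.002229 × 6.28319e+12 ≈ 1.401e+10 rad/s.

1.401e+10 rad/s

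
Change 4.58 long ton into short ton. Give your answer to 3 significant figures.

1 long ton = 1.12000 short ton.
So 4.58 × 1.12000 ≈ 5.13 short ton.

5.13 short ton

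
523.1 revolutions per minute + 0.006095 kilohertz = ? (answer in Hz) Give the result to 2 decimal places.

523.1 rpm = 8.71833 Hz and 0.006095 kHz = 6.09500 Hz.
8.71833 + 6.09500 ≈ 14.81 Hz.

14.81 hertz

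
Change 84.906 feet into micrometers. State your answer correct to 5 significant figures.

2.5879e+7 μm

1 foot = 304800 μm.
So 84.906 × 304800 ≈ 2.5879e+7 μm.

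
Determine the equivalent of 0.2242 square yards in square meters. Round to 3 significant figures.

0.187 m²

1 square yard = 0.836127 m².
Then 0.2242 × 0.836127 ≈ 0.187 m².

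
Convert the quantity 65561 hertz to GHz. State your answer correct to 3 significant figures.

1 Hz = 1.00000e-9 gigahertz.
Thus 65561 × 1.00000e-9 ≈ 6.56e-5 GHz.

6.56e-5 gigahertz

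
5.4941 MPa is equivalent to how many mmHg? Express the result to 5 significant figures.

1 megapascal = 7500.62 mmHg.
Thus 5.4941 × 7500.62 ≈ 41209 mmHg.

41209 mmHg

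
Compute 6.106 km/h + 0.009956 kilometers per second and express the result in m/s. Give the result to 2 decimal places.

11.65 meters per second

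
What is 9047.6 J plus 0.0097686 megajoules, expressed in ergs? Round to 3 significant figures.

1.88 × 10^11 erg

9047.6 J = 9.04760 × 10^10 erg and 0.0097686 MJ = 9.76860 × 10^10 erg.
9.04760 × 10^10 + 9.76860 × 10^10 ≈ 1.88 × 10^11 erg.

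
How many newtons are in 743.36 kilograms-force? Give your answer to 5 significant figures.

7289.9 N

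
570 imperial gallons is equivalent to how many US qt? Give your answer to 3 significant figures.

2740 US qt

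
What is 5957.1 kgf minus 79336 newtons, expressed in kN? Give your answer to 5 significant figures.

-20.917 kN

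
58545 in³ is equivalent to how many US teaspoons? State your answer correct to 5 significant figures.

1 in³ = 3.32468 US tsp.
Thus 58545 × 3.32468 ≈ 194640 US tsp.

194640 US teaspoons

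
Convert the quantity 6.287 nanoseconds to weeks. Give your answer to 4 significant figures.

1 ns = 1.65344 × 10^-15 weeks.
So 6.287 × 1.65344 × 10^-15 ≈ 1.040 × 10^-14 wk.

1.040 × 10^-14 wk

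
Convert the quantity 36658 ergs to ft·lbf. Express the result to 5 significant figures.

0.0027038 ft·lbf

1 erg = 7.37562 × 10^-8 ft·lbf.
So 36658 × 7.37562 × 10^-8 ≈ 0.0027038 ft·lbf.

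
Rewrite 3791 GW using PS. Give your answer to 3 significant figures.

5.15 × 10^9 PS

1 GW = 1.35962 × 10^6 PS.
3791 × 1.35962 × 10^6 ≈ 5.15 × 10^9 PS.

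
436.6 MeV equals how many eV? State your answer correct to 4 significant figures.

1 megaelectronvolt = 1.00000 × 10^6 eV.
So 436.6 × 1.00000 × 10^6 ≈ 4.366 × 10^8 eV.

4.366 × 10^8 eV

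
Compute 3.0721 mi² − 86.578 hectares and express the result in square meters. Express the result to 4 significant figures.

3.0721 mi² = 7.95670e+6 m² and 86.578 ha = 865780 m².
7.95670e+6 − 865780 ≈ 7.091e+6 m².

7.091e+6 square meters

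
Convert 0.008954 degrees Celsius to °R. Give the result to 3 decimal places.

°R = (°C + 273.15) × 9/5.
Applying the formula gives 491.686 °R.

491.686 °R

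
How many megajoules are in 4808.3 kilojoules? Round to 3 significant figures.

1 kJ = 0.00100000 megajoules.
Thus 4808.3 × 0.00100000 ≈ 4.81 MJ.

4.81 megajoules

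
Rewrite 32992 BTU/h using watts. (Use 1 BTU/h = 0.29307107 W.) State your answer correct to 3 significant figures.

9670 watts

1 BTU/h = 0.293071 W.
32992 × 0.293071 ≈ 9670 W.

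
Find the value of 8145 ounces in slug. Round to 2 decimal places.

15.82 slug

1 ounce = 0.00194256 slugs.
8145 × 0.00194256 ≈ 15.82 slug.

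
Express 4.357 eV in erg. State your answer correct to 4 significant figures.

1 electronvolt = 1.60218e-12 erg.
4.357 × 1.60218e-12 ≈ 6.981e-12 erg.

6.981e-12 ergs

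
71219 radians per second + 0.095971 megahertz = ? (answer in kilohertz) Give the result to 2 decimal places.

107.31 kHz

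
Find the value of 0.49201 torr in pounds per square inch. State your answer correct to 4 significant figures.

1 torr = 0.0193368 pounds per square inch.
Thus 0.49201 × 0.0193368 ≈ 0.009514 psi.

0.009514 psi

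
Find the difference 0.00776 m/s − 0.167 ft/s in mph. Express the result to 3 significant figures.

-0.0965 miles per hour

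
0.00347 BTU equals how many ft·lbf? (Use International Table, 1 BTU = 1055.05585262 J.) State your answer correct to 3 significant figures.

2.70 ft·lbf

1 BTU = 778.169 ft·lbf.
Then 0.00347 × 778.169 ≈ 2.70 ft·lbf.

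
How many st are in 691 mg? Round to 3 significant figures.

0.000109 stone

1 mg = 1.57473e-7 st.
691 × 1.57473e-7 ≈ 0.000109 st.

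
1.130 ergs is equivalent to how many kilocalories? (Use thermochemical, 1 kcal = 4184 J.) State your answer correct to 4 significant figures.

2.701 × 10^-11 kilocalories

1 erg = 2.39006 × 10^-11 kcal.
Thus 1.130 × 2.39006 × 10^-11 ≈ 2.701 × 10^-11 kcal.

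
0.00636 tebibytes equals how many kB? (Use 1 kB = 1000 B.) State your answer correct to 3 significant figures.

1 TiB = 1.09951e+9 kilobytes.
Then 0.00636 × 1.09951e+9 ≈ 6.99e+6 kB.

6.99e+6 kilobytes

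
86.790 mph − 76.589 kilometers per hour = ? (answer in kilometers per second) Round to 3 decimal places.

86.790 mph = 0.0387986 km/s and 76.589 km/h = 0.0212747 km/s.
0.0387986 − 0.0212747 ≈ 0.018 km/s.

0.018 km/s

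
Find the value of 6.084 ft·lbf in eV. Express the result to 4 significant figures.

1 foot-pound = 8.46235 × 10^18 eV.
Thus 6.084 × 8.46235 × 10^18 ≈ 5.148 × 10^19 eV.

5.148 × 10^19 electronvolts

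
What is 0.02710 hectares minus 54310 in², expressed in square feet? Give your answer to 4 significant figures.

0.02710 ha = 2917.02 ft² and 54310 in² = 377.153 ft².
2917.02 − 377.153 ≈ 2540 ft².

2540 ft²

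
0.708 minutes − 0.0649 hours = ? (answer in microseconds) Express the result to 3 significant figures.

0.708 min = 4.24800 × 10^7 μs and 0.0649 h = 2.33640 × 10^8 μs.
4.24800 × 10^7 − 2.33640 × 10^8 ≈ -1.91 × 10^8 μs.

-1.91 × 10^8 μs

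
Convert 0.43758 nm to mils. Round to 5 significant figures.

1.7228e-5 mils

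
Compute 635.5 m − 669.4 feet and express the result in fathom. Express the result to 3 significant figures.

635.5 m = 347.496 fathom and 669.4 ft = 111.567 fathom.
347.496 − 111.567 ≈ 236 fathom.

236 fathoms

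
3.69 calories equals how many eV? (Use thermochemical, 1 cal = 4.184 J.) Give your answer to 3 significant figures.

1 calorie = 2.61145 × 10^19 electronvolts.
Thus 3.69 × 2.61145 × 10^19 ≈ 9.64 × 10^19 eV.

9.64 × 10^19 eV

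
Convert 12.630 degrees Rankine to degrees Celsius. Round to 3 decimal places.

°R = (°C + 273.15) × 9/5.
Applying the formula gives -266.133 °C.

-266.133 degrees Celsius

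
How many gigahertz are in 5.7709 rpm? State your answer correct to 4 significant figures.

9.618 × 10^-11 gigahertz

1 rpm = 1.66667 × 10^-11 gigahertz.
So 5.7709 × 1.66667 × 10^-11 ≈ 9.618 × 10^-11 GHz.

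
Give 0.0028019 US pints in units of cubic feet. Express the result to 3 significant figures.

1 US pint = 0.0167101 ft³.
So 0.0028019 × 0.0167101 ≈ 4.68 × 10^-5 ft³.

4.68 × 10^-5 cubic feet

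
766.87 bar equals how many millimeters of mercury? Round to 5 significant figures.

575200 millimeters of mercury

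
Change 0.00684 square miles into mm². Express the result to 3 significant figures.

1 mi² = 2.58999e+12 mm².
Then 0.00684 × 2.58999e+12 ≈ 1.77e+10 mm².

1.77e+10 mm²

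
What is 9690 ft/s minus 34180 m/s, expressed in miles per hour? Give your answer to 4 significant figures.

-69850 miles per hour

9690 ft/s = 6606.82 mph and 34180 m/s = 76458.5 mph.
6606.82 − 76458.5 ≈ -69850 mph.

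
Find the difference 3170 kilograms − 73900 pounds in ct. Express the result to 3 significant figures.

3170 kg = 1.58500e+7 ct and 73900 lb = 1.67602e+8 ct.
1.58500e+7 − 1.67602e+8 ≈ -1.52e+8 ct.

-1.52e+8 ct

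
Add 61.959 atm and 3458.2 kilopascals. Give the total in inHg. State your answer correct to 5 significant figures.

2875.1 inHg

61.959 atm = 1853.89 inHg and 3458.2 kPa = 1021.21 inHg.
1853.89 + 1021.21 ≈ 2875.1 inHg.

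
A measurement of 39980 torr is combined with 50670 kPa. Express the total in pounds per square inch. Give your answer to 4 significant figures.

39980 torr = 773.084 psi and 50670 kPa = 7349.06 psi.
773.084 + 7349.06 ≈ 8122 psi.

8122 psi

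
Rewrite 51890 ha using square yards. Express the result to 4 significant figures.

1 ha = 11959.9 yd².
51890 × 11959.9 ≈ 6.206 × 10^8 yd².

6.206 × 10^8 yd²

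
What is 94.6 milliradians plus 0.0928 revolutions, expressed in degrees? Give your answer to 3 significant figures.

38.8 °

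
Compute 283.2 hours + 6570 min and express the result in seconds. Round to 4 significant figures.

1.414e+6 seconds

283.2 h = 1.01952e+6 s and 6570 min = 394200 s.
1.01952e+6 + 394200 ≈ 1.414e+6 s.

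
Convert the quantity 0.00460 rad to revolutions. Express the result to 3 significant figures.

1 radian = 0.159155 rev.
Thus 0.00460 × 0.159155 ≈ 0.000732 rev.

0.000732 rev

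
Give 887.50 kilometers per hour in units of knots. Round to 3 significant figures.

479 knots

1 kilometer per hour = 0.539957 kn.
Then 887.50 × 0.539957 ≈ 479 kn.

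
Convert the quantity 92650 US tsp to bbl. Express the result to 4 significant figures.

2.872 oil barrels

1 US teaspoon = 3.10020 × 10^-5 oil barrels.
Thus 92650 × 3.10020 × 10^-5 ≈ 2.872 bbl.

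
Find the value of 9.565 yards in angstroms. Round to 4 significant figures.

8.746e+10 Å

1 yd = 9.14400e+9 Å.
Then 9.565 × 9.14400e+9 ≈ 8.746e+10 Å.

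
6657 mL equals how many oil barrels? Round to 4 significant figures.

0.04187 oil barrels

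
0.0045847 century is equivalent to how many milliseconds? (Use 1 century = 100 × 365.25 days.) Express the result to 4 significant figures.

1.447e+10 ms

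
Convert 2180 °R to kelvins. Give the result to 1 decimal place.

°R = K × 9/5.
Applying the formula gives 1211.1 K.

1211.1 K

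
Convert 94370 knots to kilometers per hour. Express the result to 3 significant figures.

1 kn = 1.85200 km/h.
Thus 94370 × 1.85200 ≈ 175000 km/h.

175000 km/h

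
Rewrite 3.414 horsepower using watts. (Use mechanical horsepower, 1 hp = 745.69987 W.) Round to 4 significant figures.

2546 watts

1 horsepower = 745.700 watts.
Then 3.414 × 745.700 ≈ 2546 W.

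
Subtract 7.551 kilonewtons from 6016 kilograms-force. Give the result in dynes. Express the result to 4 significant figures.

5.145 × 10^9 dyn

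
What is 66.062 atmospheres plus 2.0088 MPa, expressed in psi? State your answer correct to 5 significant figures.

66.062 atm = 970.844 psi and 2.0088 MPa = 291.352 psi.
970.844 + 291.352 ≈ 1262.2 psi.

1262.2 psi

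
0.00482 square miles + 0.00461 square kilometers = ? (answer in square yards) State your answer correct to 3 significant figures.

20400 yd²

0.00482 mi² = 14930.4 yd² and 0.00461 km² = 5513.51 yd².
14930.4 + 5513.51 ≈ 20400 yd².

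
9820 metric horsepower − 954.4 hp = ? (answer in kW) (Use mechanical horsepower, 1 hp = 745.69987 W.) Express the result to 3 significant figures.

9820 PS = 7222.60 kW and 954.4 hp = 711.696 kW.
7222.60 − 711.696 ≈ 6510 kW.

6510 kilowatts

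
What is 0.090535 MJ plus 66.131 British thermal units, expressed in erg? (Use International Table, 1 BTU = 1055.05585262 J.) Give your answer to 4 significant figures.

1.603e+12 erg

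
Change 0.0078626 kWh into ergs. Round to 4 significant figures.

2.831 × 10^11 ergs

1 kWh = 3.60000 × 10^13 erg.
Then 0.0078626 × 3.60000 × 10^13 ≈ 2.831 × 10^11 erg.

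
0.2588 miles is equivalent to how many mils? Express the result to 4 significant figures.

1 mile = 6.33600 × 10^7 mils.
So 0.2588 × 6.33600 × 10^7 ≈ 1.640 × 10^7 mil.

1.640 × 10^7 mils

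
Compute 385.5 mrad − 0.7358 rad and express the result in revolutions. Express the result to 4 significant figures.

-0.05575 rev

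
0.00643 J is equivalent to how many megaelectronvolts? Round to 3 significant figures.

4.01e+10 MeV

1 joule = 6.24151e+12 MeV.
0.00643 × 6.24151e+12 ≈ 4.01e+10 MeV.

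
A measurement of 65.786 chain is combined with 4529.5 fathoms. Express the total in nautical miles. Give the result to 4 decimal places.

65.786 chain = 0.714581 nmi and 4529.5 fathom = 4.47276 nmi.
0.714581 + 4.47276 ≈ 5.1873 nmi.

5.1873 nmi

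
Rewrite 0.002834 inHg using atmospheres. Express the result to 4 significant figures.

1 inch of mercury = 0.0334211 atm.
Thus 0.002834 × 0.0334211 ≈ 9.472e-5 atm.

9.472e-5 atmospheres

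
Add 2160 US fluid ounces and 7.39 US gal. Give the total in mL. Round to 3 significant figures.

2160 US fl oz = 63878.8 mL and 7.39 US gal = 27974.2 mL.
63878.8 + 27974.2 ≈ 91900 mL.

91900 mL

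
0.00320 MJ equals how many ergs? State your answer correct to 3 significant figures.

1 MJ = 1.00000e+13 erg.
0.00320 × 1.00000e+13 ≈ 3.20e+10 erg.

3.20e+10 ergs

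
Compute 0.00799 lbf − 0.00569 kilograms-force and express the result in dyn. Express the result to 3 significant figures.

-2030 dynes

0.00799 lbf = 3554.13 dyn and 0.00569 kgf = 5579.98 dyn.
3554.13 − 5579.98 ≈ -2030 dyn.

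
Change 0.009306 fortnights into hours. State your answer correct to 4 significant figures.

1 fortnight = 336.000 h.
Thus 0.009306 × 336.000 ≈ 3.127 h.

3.127 h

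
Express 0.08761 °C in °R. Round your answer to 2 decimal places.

°R = (°C + 273.15) × 9/5.
Applying the formula gives 491.83 °R.

491.83 °R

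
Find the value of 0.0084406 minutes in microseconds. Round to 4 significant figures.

506400 microseconds

1 min = 6.00000e+7 microseconds.
So 0.0084406 × 6.00000e+7 ≈ 506400 μs.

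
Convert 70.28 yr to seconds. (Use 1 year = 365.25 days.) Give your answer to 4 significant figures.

1 year = 3.15576e+7 s.
Then 70.28 × 3.15576e+7 ≈ 2.218e+9 s.

2.218e+9 seconds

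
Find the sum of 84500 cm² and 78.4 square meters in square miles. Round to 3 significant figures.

3.35e-5 square miles

84500 cm² = 3.26256e-6 mi² and 78.4 m² = 3.02704e-5 mi².
3.26256e-6 + 3.02704e-5 ≈ 3.35e-5 mi².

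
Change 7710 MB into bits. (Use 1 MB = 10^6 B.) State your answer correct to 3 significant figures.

6.17e+10 bit

1 megabyte = 8.00000e+6 bits.
Then 7710 × 8.00000e+6 ≈ 6.17e+10 bit.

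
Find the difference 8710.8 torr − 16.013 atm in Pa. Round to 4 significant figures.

-461200 Pa

8710.8 torr = 1.16134e+6 Pa and 16.013 atm = 1.62252e+6 Pa.
1.16134e+6 − 1.62252e+6 ≈ -461200 Pa.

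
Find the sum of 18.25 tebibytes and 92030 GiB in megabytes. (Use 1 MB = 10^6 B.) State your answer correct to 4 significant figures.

1.189 × 10^8 megabytes

18.25 TiB = 2.00661 × 10^7 MB and 92030 GiB = 9.88165 × 10^7 MB.
2.00661 × 10^7 + 9.88165 × 10^7 ≈ 1.189 × 10^8 MB.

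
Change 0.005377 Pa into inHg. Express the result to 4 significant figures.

1.588e-6 inHg

1 Pa = 0.000295300 inHg.
Then 0.005377 × 0.000295300 ≈ 1.588e-6 inHg.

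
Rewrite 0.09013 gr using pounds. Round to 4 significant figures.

1 gr = 0.000142857 pounds.
Then 0.09013 × 0.000142857 ≈ 1.288 × 10^-5 lb.

1.288 × 10^-5 lb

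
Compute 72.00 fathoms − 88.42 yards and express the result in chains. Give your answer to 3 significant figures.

72.00 fathom = 6.54545 chain and 88.42 yd = 4.01909 chain.
6.54545 − 4.01909 ≈ 2.53 chain.

2.53 chain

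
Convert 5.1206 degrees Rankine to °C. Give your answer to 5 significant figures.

-270.31 °C

°R = (°C + 273.15) × 9/5.
Applying the formula gives -270.31 °C.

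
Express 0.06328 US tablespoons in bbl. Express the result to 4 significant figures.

5.885 × 10^-6 bbl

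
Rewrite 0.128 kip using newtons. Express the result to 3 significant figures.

1 kip = 4448.22 N.
0.128 × 4448.22 ≈ 569 N.

569 N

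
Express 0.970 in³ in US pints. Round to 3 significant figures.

0.0336 US pt

1 in³ = 0.0346320 US pints.
Then 0.970 × 0.0346320 ≈ 0.0336 US pt.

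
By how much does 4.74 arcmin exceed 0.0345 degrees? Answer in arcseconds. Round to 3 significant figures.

160 arcsec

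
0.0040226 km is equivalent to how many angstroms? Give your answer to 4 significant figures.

1 km = 1.00000e+13 angstroms.
Then 0.0040226 × 1.00000e+13 ≈ 4.023e+10 Å.

4.023e+10 angstroms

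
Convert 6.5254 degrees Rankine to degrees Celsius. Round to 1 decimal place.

°R = (°C + 273.15) × 9/5.
Applying the formula gives -269.5 °C.

-269.5 degrees Celsius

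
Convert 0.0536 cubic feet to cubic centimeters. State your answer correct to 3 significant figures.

1520 cm³

1 ft³ = 28316.8 cm³.
Then 0.0536 × 28316.8 ≈ 1520 cm³.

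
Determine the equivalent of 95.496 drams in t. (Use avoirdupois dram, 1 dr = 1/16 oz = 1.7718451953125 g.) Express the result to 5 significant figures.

1 dr = 1.77185 × 10^-6 metric tons.
95.496 × 1.77185 × 10^-6 ≈ 0.00016920 t.

0.00016920 metric tons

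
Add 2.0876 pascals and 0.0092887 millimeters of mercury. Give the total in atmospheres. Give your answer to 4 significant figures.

3.282 × 10^-5 atmospheres

2.0876 Pa = 2.060301 × 10^-5 atm and 0.0092887 mmHg = 1.222198 × 10^-5 atm.
2.060301 × 10^-5 + 1.222198 × 10^-5 ≈ 3.282 × 10^-5 atm.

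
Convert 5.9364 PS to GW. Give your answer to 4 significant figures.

4.366 × 10^-6 GW

1 PS = 7.35499 × 10^-7 GW.
Then 5.9364 × 7.35499 × 10^-7 ≈ 4.366 × 10^-6 GW.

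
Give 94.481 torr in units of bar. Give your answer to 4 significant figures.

0.1260 bar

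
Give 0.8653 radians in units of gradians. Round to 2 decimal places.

55.09 grad

1 radian = 63.6620 grad.
So 0.8653 × 63.6620 ≈ 55.09 grad.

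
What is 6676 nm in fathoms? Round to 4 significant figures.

1 nanometer = 5.46807e-10 fathom.
Then 6676 × 5.46807e-10 ≈ 3.650e-6 fathom.

3.650e-6 fathom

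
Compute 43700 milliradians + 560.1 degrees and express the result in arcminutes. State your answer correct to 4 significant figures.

183800 arcmin

43700 mrad = 150230 arcmin and 560.1 ° = 33606.0 arcmin.
150230 + 33606.0 ≈ 183800 arcmin.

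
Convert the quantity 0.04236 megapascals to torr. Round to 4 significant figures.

317.7 torr

1 MPa = 7500.62 torr.
Thus 0.04236 × 7500.62 ≈ 317.7 torr.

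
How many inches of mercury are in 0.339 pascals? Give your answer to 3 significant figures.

0.000100 inHg

1 Pa = 0.000295300 inches of mercury.
Thus 0.339 × 0.000295300 ≈ 0.000100 inHg.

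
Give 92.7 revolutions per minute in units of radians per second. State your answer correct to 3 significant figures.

9.71 radians per second

1 revolution per minute = 0.104720 rad/s.
Then 92.7 × 0.104720 ≈ 9.71 rad/s.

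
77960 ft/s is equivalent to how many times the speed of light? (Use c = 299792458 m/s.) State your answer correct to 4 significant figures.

7.926 × 10^-5 c

1 ft/s = 1.01670 × 10^-9 c.
Then 77960 × 1.01670 × 10^-9 ≈ 7.926 × 10^-5 c.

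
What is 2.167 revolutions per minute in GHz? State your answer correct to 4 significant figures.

3.612 × 10^-11 gigahertz

1 revolution per minute = 1.66667 × 10^-11 GHz.
Thus 2.167 × 1.66667 × 10^-11 ≈ 3.612 × 10^-11 GHz.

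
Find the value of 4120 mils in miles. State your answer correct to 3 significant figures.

6.50e-5 miles

1 mil = 1.57828e-8 miles.
4120 × 1.57828e-8 ≈ 6.50e-5 mi.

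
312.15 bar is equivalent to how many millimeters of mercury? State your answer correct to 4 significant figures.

234100 mmHg

1 bar = 750.062 mmHg.
Then 312.15 × 750.062 ≈ 234100 mmHg.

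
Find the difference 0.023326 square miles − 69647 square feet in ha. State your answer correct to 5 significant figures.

5.3944 ha

0.023326 mi² = 6.04141 ha and 69647 ft² = 0.647042 ha.
6.04141 − 0.647042 ≈ 5.3944 ha.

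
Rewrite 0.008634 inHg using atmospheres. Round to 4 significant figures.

0.0002886 atmospheres

1 inHg = 0.0334211 atm.
So 0.008634 × 0.0334211 ≈ 0.0002886 atm.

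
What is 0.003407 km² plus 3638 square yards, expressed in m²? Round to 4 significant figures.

0.003407 km² = 3407.00 m² and 3638 yd² = 3041.83 m².
3407.00 + 3041.83 ≈ 6449 m².

6449 m²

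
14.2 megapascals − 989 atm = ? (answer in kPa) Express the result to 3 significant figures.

-86000 kPa

14.2 MPa = 14200.0 kPa and 989 atm = 100210 kPa.
14200.0 − 100210 ≈ -86000 kPa.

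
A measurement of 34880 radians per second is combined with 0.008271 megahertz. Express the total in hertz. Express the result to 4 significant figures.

34880 rad/s = 5551.32 Hz and 0.008271 MHz = 8271.00 Hz.
5551.32 + 8271.00 ≈ 13820 Hz.

13820 hertz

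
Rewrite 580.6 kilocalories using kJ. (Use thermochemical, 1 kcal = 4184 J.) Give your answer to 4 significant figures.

1 kilocalorie = 4.18400 kJ.
Thus 580.6 × 4.18400 ≈ 2429 kJ.

2429 kJ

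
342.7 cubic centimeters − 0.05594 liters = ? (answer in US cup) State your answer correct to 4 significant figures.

342.7 cm³ = 1.44851 US cup and 0.05594 L = 0.236445 US cup.
1.44851 − 0.236445 ≈ 1.212 US cup.

1.212 US cups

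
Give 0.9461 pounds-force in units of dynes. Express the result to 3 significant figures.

1 pound-force = 444822 dynes.
Then 0.9461 × 444822 ≈ 421000 dyn.

421000 dynes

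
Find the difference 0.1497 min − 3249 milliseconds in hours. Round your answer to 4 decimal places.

0.0016 h

0.1497 min = 0.00249500 h and 3249 ms = 0.000902500 h.
0.00249500 − 0.000902500 ≈ 0.0016 h.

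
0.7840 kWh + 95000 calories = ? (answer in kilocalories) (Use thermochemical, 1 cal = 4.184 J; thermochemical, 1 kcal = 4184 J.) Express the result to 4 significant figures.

0.7840 kWh = 674.570 kcal and 95000 cal = 95.0000 kcal.
674.570 + 95.0000 ≈ 769.6 kcal.

769.6 kilocalories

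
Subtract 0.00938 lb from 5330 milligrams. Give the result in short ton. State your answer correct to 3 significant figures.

5330 mg = 5.87532e-6 short ton and 0.00938 lb = 4.69000e-6 short ton.
5.87532e-6 − 4.69000e-6 ≈ 1.19e-6 short ton.

1.19e-6 short ton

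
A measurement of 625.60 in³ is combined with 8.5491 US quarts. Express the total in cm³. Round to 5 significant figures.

18342 cubic centimeters

625.60 in³ = 10251.7 cm³ and 8.5491 US qt = 8090.47 cm³.
10251.7 + 8090.47 ≈ 18342 cm³.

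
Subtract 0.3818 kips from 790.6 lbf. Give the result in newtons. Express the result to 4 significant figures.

1818 N

790.6 lbf = 3516.76 N and 0.3818 kip = 1698.33 N.
3516.76 − 1698.33 ≈ 1818 N.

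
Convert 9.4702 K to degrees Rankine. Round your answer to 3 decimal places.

17.046 degrees Rankine

°R = K × 9/5.
Applying the formula gives 17.046 °R.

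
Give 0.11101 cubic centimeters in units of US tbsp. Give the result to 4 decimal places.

1 cubic centimeter = 0.0676280 US tablespoons.
0.11101 × 0.0676280 ≈ 0.0075 US tbsp.

0.0075 US tablespoons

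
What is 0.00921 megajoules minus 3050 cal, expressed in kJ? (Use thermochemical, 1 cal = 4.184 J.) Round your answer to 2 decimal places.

0.00921 MJ = 9.21000 kJ and 3050 cal = 12.7612 kJ.
9.21000 − 12.7612 ≈ -3.55 kJ.

-3.55 kJ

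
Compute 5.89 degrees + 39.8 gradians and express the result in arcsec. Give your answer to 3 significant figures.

150000 arcseconds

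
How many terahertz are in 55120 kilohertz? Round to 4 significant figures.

5.512 × 10^-5 THz

1 kHz = 1.00000 × 10^-9 THz.
So 55120 × 1.00000 × 10^-9 ≈ 5.512 × 10^-5 THz.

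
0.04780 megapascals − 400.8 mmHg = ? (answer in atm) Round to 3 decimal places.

-0.056 atm

0.04780 MPa = 0.471749 atm and 400.8 mmHg = 0.527368 atm.
0.471749 − 0.527368 ≈ -0.056 atm.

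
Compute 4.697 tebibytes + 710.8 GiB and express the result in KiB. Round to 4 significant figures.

4.697 TiB = 5.04337e+9 KiB and 710.8 GiB = 7.45328e+8 KiB.
5.04337e+9 + 7.45328e+8 ≈ 5.789e+9 KiB.

5.789e+9 kibibytes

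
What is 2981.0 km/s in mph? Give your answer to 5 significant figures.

1 kilometer per second = 2236.94 miles per hour.
Then 2981.0 × 2236.94 ≈ 6.6683e+6 mph.

6.6683e+6 mph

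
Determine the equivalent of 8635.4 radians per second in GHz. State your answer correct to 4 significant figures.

1.374 × 10^-6 GHz

1 radian per second = 1.59155 × 10^-10 GHz.
So 8635.4 × 1.59155 × 10^-10 ≈ 1.374 × 10^-6 GHz.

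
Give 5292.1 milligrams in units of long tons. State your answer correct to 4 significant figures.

5.209 × 10^-6 long ton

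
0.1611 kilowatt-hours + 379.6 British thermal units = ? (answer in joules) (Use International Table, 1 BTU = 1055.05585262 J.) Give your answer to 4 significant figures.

0.1611 kWh = 579960 J and 379.6 BTU = 400499 J.
579960 + 400499 ≈ 980500 J.

980500 J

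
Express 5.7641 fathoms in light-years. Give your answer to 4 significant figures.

1 fathom = 1.93304e-16 ly.
Thus 5.7641 × 1.93304e-16 ≈ 1.114e-15 ly.

1.114e-15 light-years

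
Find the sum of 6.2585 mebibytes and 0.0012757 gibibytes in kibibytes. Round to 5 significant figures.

7746.4 KiB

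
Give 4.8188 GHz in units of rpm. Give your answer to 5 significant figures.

1 GHz = 6.00000e+10 revolutions per minute.
So 4.8188 × 6.00000e+10 ≈ 2.8913e+11 rpm.

2.8913e+11 revolutions per minute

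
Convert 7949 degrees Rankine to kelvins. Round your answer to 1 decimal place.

4416.1 K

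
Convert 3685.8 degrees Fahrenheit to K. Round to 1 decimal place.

K = (°F + 459.67) × 5/9.
Applying the formula gives 2303.0 K.

2303.0 K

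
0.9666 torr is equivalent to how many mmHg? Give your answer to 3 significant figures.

0.967 mmHg

1 torr = 1.00000 millimeters of mercury.
Thus 0.9666 × 1.00000 ≈ 0.967 mmHg.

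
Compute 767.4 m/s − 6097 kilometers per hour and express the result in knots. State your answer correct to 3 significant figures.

-1800 kn

767.4 m/s = 1491.71 kn and 6097 km/h = 3292.12 kn.
1491.71 − 3292.12 ≈ -1800 kn.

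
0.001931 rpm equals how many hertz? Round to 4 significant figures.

1 rpm = 0.0166667 Hz.
0.001931 × 0.0166667 ≈ 3.218e-5 Hz.

3.218e-5 hertz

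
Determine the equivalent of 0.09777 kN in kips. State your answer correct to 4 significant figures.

0.02198 kip

1 kilonewton = 0.224809 kip.
Then 0.09777 × 0.224809 ≈ 0.02198 kip.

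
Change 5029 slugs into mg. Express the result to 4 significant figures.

7.339e+10 mg

1 slug = 1.45939e+7 mg.
Then 5029 × 1.45939e+7 ≈ 7.339e+10 mg.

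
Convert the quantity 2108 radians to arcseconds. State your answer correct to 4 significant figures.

1 radian = 206265 arcsec.
So 2108 × 206265 ≈ 4.348e+8 arcsec.

4.348e+8 arcseconds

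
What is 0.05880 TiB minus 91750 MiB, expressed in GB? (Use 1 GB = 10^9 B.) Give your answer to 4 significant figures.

0.05880 TiB = 64.6513 GB and 91750 MiB = 96.2068 GB.
64.6513 − 96.2068 ≈ -31.56 GB.

-31.56 gigabytes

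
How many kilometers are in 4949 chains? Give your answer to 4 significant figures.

1 chain = 0.0201168 km.
Thus 4949 × 0.0201168 ≈ 99.56 km.

99.56 km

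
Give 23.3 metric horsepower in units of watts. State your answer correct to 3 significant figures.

1 PS = 735.499 W.
23.3 × 735.499 ≈ 17100 W.

17100 watts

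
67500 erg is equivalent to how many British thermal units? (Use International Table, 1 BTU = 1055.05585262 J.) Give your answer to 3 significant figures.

1 erg = 9.47817 × 10^-11 BTU.
67500 × 9.47817 × 10^-11 ≈ 6.40 × 10^-6 BTU.

6.40 × 10^-6 British thermal units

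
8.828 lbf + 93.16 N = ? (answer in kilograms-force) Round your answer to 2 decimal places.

8.828 lbf = 4.00431 kgf and 93.16 N = 9.49968 kgf.
4.00431 + 9.49968 ≈ 13.50 kgf.

13.50 kilograms-force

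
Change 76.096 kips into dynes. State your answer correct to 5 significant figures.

1 kip = 4.44822e+8 dyn.
So 76.096 × 4.44822e+8 ≈ 3.3849e+10 dyn.

3.3849e+10 dyn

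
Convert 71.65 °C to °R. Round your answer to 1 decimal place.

620.6 °R

°R = (°C + 273.15) × 9/5.
Applying the formula gives 620.6 °R.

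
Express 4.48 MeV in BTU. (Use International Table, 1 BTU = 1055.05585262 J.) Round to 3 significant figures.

6.80e-16 British thermal units

1 megaelectronvolt = 1.51857e-16 British thermal units.
4.48 × 1.51857e-16 ≈ 6.80e-16 BTU.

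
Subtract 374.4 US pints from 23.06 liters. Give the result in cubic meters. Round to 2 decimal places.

23.06 L = 0.0230600 m³ and 374.4 US pt = 0.177157 m³.
0.0230600 − 0.177157 ≈ -0.15 m³.

-0.15 m³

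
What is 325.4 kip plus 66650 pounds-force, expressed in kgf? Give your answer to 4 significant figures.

325.4 kip = 147599 kgf and 66650 lbf = 30231.9 kgf.
147599 + 30231.9 ≈ 177800 kgf.

177800 kgf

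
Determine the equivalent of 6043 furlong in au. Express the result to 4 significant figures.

1 furlong = 1.34473e-9 au.
Thus 6043 × 1.34473e-9 ≈ 8.126e-6 au.

8.126e-6 astronomical units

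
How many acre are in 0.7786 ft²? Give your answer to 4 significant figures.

1.787 × 10^-5 acre

1 square foot = 2.29568 × 10^-5 acres.
Then 0.7786 × 2.29568 × 10^-5 ≈ 1.787 × 10^-5 acre.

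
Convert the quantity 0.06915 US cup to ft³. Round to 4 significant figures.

0.0005778 ft³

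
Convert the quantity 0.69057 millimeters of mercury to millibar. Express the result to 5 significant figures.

1 mmHg = 1.33322 millibar.
So 0.69057 × 1.33322 ≈ 0.92068 mbar.

0.92068 millibar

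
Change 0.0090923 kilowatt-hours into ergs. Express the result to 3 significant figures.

1 kilowatt-hour = 3.60000 × 10^13 erg.
So 0.0090923 × 3.60000 × 10^13 ≈ 3.27 × 10^11 erg.

3.27 × 10^11 erg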